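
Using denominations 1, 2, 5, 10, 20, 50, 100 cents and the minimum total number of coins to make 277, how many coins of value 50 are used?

1

277 − 2×100→77 − 1×50→27 − 1×20→7 − 1×5→2 − 1×2→0
Count of 50: 1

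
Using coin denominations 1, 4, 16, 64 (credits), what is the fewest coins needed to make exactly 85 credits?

4

85 = 1×64 + 1×16 + 1×4 + 1×1
Total coins = 1 + 1 + 1 + 1 = 4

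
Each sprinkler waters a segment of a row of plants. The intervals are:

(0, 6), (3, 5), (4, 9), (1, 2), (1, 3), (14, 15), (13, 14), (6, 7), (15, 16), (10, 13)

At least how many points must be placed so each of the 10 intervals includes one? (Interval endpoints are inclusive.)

Sort by right endpoint; whenever an interval is uncovered, place a point at its right end.
By right end: [1,2]  [1,3]  [3,5]  [0,6]  [6,7]  [4,9]  [10,13]  [13,14]  [14,15]  [15,16]
[1,2] uncovered → point at 2; [3,5] uncovered → point at 5; [6,7] uncovered → point at 7; [10,13] uncovered → point at 13; [14,15] uncovered → point at 15.
Points: 2, 5, 7, 13, 15 (5 total).

5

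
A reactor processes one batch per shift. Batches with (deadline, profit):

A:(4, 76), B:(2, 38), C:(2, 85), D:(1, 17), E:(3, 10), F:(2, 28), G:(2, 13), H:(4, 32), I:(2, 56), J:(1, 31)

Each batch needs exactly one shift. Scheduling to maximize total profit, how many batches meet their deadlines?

Take jobs in profit order; each goes to the latest open slot no later than its deadline.
By profit: C(d2,85), A(d4,76), I(d2,56), B(d2,38), H(d4,32), J(d1,31), F(d2,28), D(d1,17), G(d2,13), E(d3,10)
C→slot 2; A→slot 4; I→slot 1; B skipped; H→slot 3; J skipped; F skipped; D skipped; G skipped; E skipped.
4 of 10 scheduled.

4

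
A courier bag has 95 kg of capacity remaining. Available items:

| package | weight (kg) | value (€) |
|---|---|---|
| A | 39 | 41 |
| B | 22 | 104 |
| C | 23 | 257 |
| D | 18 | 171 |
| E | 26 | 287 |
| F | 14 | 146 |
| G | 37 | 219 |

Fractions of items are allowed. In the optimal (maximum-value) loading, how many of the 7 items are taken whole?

Order: C (257/23=11.17) > E (287/26=11.04) > F (146/14=10.43) > D (171/18=9.50) > G (219/37=5.92) > B (104/22=4.73) > A (41/39=1.05)
Fill: take C (23 @ 257) → take E (26 @ 287) → take F (14 @ 146) → take D (18 @ 171) → take 14/37 of G → 82.86; 95/95 used.
4 item(s) taken whole; one partial (take 14/37 of G).

4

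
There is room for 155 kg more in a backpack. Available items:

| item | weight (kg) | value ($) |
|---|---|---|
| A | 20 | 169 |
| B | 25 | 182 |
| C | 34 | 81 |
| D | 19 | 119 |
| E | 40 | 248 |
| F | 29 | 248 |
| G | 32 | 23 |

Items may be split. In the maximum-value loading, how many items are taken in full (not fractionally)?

5

Greedy by value/weight ratio, highest first.
Ratios (sorted): F 8.55, A 8.45, B 7.28, D 6.26, E 6.20, C 2.38, G 0.72
take F (29 @ 248); take A (20 @ 169); take B (25 @ 182); take D (19 @ 119); take E (40 @ 248); take 22/34 of C → 52.41. Capacity used 155/155.
5 item(s) taken whole; one partial (take 22/34 of C).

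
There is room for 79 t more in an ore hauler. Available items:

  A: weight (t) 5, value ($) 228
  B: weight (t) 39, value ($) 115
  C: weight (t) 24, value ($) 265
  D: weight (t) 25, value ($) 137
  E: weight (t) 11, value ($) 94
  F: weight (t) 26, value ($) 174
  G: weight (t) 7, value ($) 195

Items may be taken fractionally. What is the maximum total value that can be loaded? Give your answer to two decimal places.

988.88

Order: A (228/5=45.60) > G (195/7=27.86) > C (265/24=11.04) > E (94/11=8.55) > F (174/26=6.69) > D (137/25=5.48) > B (115/39=2.95)
Fill: take A (5 @ 228) → take G (7 @ 195) → take C (24 @ 265) → take E (11 @ 94) → take F (26 @ 174) → take 6/25 of D → 32.88; 79/79 used.
Total value = 988.88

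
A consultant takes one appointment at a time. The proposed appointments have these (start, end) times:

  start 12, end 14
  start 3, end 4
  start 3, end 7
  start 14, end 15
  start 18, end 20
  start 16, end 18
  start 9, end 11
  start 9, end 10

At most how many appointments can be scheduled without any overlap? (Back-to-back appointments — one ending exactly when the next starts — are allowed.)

6

By end time: (3,4), (3,7), (9,10), (9,11), (12,14), (14,15), (16,18), (18,20).
Pick (3,4); next start ≥ 4 → (9,10); next start ≥ 10 → (12,14); next start ≥ 14 → (14,15); next start ≥ 15 → (16,18); next start ≥ 18 → (18,20).
Selected 6 appointments.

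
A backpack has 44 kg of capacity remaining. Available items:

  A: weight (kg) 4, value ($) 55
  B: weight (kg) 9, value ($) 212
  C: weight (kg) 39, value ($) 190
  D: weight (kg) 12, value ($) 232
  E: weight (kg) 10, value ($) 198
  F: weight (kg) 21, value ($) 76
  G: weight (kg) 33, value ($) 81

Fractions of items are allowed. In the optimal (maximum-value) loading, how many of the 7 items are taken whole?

Sort by value per unit weight and fill in that order.
Order: B (212/9=23.56) > E (198/10=19.80) > D (232/12=19.33) > A (55/4=13.75) > C (190/39=4.87) > F (76/21=3.62) > G (81/33=2.45)
Fill: take B (9 @ 212) → take E (10 @ 198) → take D (12 @ 232) → take A (4 @ 55) → take 9/39 of C → 43.85; 44/44 used.
4 item(s) taken whole; one partial (take 9/39 of C).

4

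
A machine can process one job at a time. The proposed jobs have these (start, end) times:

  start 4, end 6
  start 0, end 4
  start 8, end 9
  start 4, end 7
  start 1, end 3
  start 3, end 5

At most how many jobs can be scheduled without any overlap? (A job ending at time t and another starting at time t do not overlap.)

Order by finish time; keep every interval that doesn't clash with the previous kept one.
Sorted by end: (1,3)  (0,4)  (3,5)  (4,6)  (4,7)  (8,9)
take (1,3); take (3,5); skip (4,7); take (8,9).
Selected 3 jobs.

3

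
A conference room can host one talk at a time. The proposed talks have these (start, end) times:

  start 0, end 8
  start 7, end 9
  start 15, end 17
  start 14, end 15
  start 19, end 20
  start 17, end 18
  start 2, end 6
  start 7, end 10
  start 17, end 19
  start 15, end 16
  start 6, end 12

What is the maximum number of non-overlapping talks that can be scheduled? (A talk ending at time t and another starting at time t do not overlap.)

Order by finish time; keep every interval that doesn't clash with the previous kept one.
Sorted by end: (2,6)  (0,8)  (7,9)  (7,10)  (6,12)  (14,15)  (15,16)  (15,17)  (17,18)  (17,19)  (19,20)
take (2,6); take (7,9); skip (7,10); skip (6,12); take (14,15); take (15,16); take (17,18); skip (17,19); take (19,20).
Selected 6 talks.

6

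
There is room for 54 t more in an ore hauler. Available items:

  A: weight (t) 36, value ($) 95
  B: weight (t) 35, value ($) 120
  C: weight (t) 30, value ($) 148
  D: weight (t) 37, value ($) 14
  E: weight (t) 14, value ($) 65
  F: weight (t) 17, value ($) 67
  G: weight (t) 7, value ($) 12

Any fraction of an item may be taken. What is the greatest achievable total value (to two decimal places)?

252.41

Sort by value per unit weight and fill in that order.
Order: C (148/30=4.93) > E (65/14=4.64) > F (67/17=3.94) > B (120/35=3.43) > A (95/36=2.64) > G (12/7=1.71) > D (14/37=0.38)
Fill: take C (30 @ 148) → take E (14 @ 65) → take 10/17 of F → 39.41; 54/54 used.
Total value = 252.41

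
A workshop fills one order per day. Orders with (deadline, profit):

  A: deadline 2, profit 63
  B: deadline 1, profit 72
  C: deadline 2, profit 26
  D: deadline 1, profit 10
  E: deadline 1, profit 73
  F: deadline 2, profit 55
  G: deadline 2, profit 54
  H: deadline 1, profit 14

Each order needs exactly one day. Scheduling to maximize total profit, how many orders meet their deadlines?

2

Sort by profit descending; place each in the latest free slot ≤ its deadline.
By profit: E(d1,73), B(d1,72), A(d2,63), F(d2,55), G(d2,54), C(d2,26), H(d1,14), D(d1,10)
E→slot 1; B skipped; A→slot 2; F skipped; G skipped; C skipped; H skipped; D skipped.
2 of 8 scheduled.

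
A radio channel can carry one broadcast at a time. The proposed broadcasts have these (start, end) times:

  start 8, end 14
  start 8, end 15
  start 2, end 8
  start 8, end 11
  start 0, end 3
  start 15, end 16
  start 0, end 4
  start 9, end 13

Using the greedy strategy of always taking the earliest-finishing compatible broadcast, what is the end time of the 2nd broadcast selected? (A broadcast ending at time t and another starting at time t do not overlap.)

11

Order by finish time; keep every interval that doesn't clash with the previous kept one.
By end time: (0,3), (0,4), (2,8), (8,11), (9,13), (8,14), (8,15), (15,16).
Pick (0,3); next start ≥ 3 → (8,11); next start ≥ 11 → (15,16).
Selected: (0,3) (8,11) (15,16)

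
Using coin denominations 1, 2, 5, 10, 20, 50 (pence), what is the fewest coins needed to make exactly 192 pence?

6

Use the largest denomination that fits, subtract, and repeat.
192 − 3×50→42 − 2×20→2 − 1×2→0
Total coins = 3 + 2 + 1 = 6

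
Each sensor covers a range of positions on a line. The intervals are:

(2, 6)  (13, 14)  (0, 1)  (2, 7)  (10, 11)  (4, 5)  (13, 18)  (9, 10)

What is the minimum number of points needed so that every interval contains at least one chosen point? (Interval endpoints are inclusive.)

4

Process intervals by earliest right end; each time one isn't hit yet, stab at its right endpoint.
Sorted: [0,1] [4,5] [2,6] [2,7] [9,10] [10,11] [13,14] [13,18]
{[0,1]} hit by 1; {[4,5],[2,6],[2,7]} hit by 5; {[9,10],[10,11]} hit by 10; {[13,14],[13,18]} hit by 14.
Points: 1, 5, 10, 14 (4 total).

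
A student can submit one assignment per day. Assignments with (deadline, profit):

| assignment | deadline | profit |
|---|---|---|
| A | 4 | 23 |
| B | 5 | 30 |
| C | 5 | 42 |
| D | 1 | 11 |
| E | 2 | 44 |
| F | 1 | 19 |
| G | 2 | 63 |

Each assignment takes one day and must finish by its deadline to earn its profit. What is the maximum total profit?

Take jobs in profit order; each goes to the latest open slot no later than its deadline.
By profit: G(d2,63), E(d2,44), C(d5,42), B(d5,30), A(d4,23), F(d1,19), D(d1,11)
G→slot 2; E→slot 1; C→slot 5; B→slot 4; A→slot 3; F skipped; D skipped.
Profit = 44 + 63 + 23 + 30 + 42 = 202

202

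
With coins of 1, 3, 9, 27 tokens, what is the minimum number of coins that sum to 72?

Greedy: take as many of the largest coin as possible, then repeat with the remainder.
72 − 2×27→18 − 2×9→0
Total coins = 2 + 2 = 4

4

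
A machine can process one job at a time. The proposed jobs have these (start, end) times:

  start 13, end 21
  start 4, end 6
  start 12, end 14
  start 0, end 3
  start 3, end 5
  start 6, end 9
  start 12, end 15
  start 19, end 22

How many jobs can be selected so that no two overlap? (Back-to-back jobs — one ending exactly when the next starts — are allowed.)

Sorted by end: (0,3)  (3,5)  (4,6)  (6,9)  (12,14)  (12,15)  (13,21)  (19,22)
take (0,3); take (3,5); skip (4,6); take (6,9); take (12,14); skip (12,15); take (19,22).
Selected 5 jobs.

5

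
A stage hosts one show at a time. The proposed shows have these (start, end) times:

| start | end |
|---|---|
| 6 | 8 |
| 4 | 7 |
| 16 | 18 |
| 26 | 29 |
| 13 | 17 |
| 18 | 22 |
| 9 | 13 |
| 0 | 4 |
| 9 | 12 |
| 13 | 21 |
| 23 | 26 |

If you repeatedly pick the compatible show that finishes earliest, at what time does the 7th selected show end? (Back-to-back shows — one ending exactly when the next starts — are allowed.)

Sorted by end: (0,4)  (4,7)  (6,8)  (9,12)  (9,13)  (13,17)  (16,18)  (13,21)  (18,22)  (23,26)  (26,29)
take (0,4); take (4,7); take (9,12); take (13,17); skip (16,18); take (18,22); take (23,26); take (26,29).
Selected: (0,4) (4,7) (9,12) (13,17) (18,22) (23,26) (26,29)

29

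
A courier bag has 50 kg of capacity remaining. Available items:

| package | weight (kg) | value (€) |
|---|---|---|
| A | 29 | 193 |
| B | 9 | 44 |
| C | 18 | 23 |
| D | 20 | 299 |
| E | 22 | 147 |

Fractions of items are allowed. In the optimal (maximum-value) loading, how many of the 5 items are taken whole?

2

Order: D (299/20=14.95) > E (147/22=6.68) > A (193/29=6.66) > B (44/9=4.89) > C (23/18=1.28)
Fill: take D (20 @ 299) → take E (22 @ 147) → take 8/29 of A → 53.24; 50/50 used.
2 item(s) taken whole; one partial (take 8/29 of A).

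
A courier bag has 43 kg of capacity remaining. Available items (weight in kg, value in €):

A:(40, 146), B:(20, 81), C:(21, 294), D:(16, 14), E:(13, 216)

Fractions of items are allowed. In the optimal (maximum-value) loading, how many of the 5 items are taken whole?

2

Greedy by value/weight ratio, highest first.
Order: E (216/13=16.62) > C (294/21=14.00) > B (81/20=4.05) > A (146/40=3.65) > D (14/16=0.88)
Fill: take E (13 @ 216) → take C (21 @ 294) → take 9/20 of B → 36.45; 43/43 used.
2 item(s) taken whole; one partial (take 9/20 of B).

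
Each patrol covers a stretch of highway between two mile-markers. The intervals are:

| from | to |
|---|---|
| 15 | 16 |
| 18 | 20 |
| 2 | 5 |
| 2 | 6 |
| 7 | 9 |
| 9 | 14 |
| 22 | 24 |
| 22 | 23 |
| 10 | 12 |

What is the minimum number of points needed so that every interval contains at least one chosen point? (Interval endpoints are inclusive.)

Process intervals by earliest right end; each time one isn't hit yet, stab at its right endpoint.
Sorted: [2,5] [2,6] [7,9] [10,12] [9,14] [15,16] [18,20] [22,23] [22,24]
{[2,5],[2,6]} hit by 5; {[7,9]} hit by 9; {[10,12],[9,14]} hit by 12; {[15,16]} hit by 16; {[18,20]} hit by 20; {[22,23],[22,24]} hit by 23.
Points: 5, 9, 12, 16, 20, 23 (6 total).

6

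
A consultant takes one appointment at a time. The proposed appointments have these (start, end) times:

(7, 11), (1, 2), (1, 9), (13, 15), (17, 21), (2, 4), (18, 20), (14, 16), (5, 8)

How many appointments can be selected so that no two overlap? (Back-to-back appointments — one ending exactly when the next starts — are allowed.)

By end time: (1,2), (2,4), (5,8), (1,9), (7,11), (13,15), (14,16), (18,20), (17,21).
Pick (1,2); next start ≥ 2 → (2,4); next start ≥ 4 → (5,8); next start ≥ 8 → (13,15); next start ≥ 15 → (18,20).
Selected 5 appointments.

5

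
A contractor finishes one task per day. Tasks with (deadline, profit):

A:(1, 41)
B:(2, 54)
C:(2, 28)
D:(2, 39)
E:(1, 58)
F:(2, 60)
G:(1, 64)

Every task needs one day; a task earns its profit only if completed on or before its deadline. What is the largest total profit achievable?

Sort by profit descending; place each in the latest free slot ≤ its deadline.
Profit order: G=64 F=60 E=58 B=54 A=41 D=39 C=28
Assign: G→slot 1, F→slot 2, E skipped, B skipped, A skipped, D skipped, C skipped.
Slots: [1:G] [2:F]
Profit = 64 + 60 = 124

124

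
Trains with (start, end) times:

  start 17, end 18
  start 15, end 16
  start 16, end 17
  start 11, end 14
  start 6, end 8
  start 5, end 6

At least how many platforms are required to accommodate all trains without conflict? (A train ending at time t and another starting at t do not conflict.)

1

starts: [5, 6, 11, 15, 16, 17]
ends:   [6, 8, 14, 16, 17, 18]
s5→1  — peak 1.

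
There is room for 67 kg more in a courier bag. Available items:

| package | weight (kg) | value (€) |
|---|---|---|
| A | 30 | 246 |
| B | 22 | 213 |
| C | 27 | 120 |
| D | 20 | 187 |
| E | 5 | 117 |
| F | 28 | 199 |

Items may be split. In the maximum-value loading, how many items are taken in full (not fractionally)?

Sort by value per unit weight and fill in that order.
Ratios (sorted): E 23.40, B 9.68, D 9.35, A 8.20, F 7.11, C 4.44
take E (5 @ 117); take B (22 @ 213); take D (20 @ 187); take 20/30 of A → 164.00. Capacity used 67/67.
3 item(s) taken whole; one partial (take 20/30 of A).

3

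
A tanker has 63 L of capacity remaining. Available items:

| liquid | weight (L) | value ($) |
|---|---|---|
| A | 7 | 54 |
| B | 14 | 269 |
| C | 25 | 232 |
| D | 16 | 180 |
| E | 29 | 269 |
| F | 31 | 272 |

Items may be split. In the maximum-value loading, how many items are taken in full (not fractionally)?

Ratios (sorted): B 19.21, D 11.25, C 9.28, E 9.28, F 8.77, A 7.71
take B (14 @ 269); take D (16 @ 180); take C (25 @ 232); take 8/29 of E → 74.21. Capacity used 63/63.
3 item(s) taken whole; one partial (take 8/29 of E).

3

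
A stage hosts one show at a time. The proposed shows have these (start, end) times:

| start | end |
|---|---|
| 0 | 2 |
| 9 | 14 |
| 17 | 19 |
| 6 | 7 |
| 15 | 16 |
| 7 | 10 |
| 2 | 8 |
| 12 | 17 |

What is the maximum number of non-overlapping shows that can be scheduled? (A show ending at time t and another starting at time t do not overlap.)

Sorted by end: (0,2)  (6,7)  (2,8)  (7,10)  (9,14)  (15,16)  (12,17)  (17,19)
take (0,2); take (6,7); take (7,10); take (15,16); take (17,19).
Selected 5 shows.

5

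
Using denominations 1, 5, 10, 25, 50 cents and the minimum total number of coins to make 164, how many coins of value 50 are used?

3

Greedy: take as many of the largest coin as possible, then repeat with the remainder.
164 − 3×50→14 − 1×10→4 − 4×1→0
Count of 50: 3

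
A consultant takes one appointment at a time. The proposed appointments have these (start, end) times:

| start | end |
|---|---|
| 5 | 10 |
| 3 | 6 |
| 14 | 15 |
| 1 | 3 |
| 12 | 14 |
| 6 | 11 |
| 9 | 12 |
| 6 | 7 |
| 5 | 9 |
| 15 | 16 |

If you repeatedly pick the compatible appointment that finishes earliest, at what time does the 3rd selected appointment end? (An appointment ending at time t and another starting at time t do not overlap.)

7

Sort by end time and greedily take each interval whose start is ≥ the last chosen end.
Sorted by end: (1,3)  (3,6)  (6,7)  (5,9)  (5,10)  (6,11)  (9,12)  (12,14)  (14,15)  (15,16)
take (1,3); take (3,6); take (6,7); take (9,12); take (12,14); take (14,15); take (15,16).
Selected: (1,3) (3,6) (6,7) (9,12) (12,14) (14,15) (15,16)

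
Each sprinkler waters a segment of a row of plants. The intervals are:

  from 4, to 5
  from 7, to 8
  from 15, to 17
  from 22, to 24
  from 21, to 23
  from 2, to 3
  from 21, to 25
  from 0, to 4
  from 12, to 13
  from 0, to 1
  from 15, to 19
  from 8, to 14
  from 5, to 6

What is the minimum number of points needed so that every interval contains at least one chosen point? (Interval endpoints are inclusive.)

7

Sort by right endpoint; whenever an interval is uncovered, place a point at its right end.
Sorted: [0,1] [2,3] [0,4] [4,5] [5,6] [7,8] [12,13] [8,14] [15,17] [15,19] [21,23] [22,24] [21,25]
{[0,1]} hit by 1; {[2,3],[0,4]} hit by 3; {[4,5],[5,6]} hit by 5; {[7,8]} hit by 8; {[12,13],[8,14]} hit by 13; {[15,17],[15,19]} hit by 17; {[21,23],[22,24],[21,25]} hit by 23.
Points: 1, 3, 5, 8, 13, 17, 23 (7 total).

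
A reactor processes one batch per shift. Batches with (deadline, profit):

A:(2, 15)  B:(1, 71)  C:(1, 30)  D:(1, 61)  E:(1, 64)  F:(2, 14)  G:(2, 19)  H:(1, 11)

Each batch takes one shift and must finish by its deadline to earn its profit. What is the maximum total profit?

90

By profit: B(d1,71), E(d1,64), D(d1,61), C(d1,30), G(d2,19), A(d2,15), F(d2,14), H(d1,11)
B→slot 1; E skipped; D skipped; C skipped; G→slot 2; A skipped; F skipped; H skipped.
Profit = 71 + 19 = 90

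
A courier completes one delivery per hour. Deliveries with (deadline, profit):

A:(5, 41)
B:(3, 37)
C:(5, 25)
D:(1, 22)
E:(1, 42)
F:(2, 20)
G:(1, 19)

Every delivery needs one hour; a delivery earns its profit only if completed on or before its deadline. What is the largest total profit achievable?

165

Take jobs in profit order; each goes to the latest open slot no later than its deadline.
Profit order: E=42 A=41 B=37 C=25 D=22 F=20 G=19
Assign: E→slot 1, A→slot 5, B→slot 3, C→slot 4, D skipped, F→slot 2, G skipped.
Slots: [1:E] [2:F] [3:B] [4:C] [5:A]
Profit = 42 + 20 + 37 + 25 + 41 = 165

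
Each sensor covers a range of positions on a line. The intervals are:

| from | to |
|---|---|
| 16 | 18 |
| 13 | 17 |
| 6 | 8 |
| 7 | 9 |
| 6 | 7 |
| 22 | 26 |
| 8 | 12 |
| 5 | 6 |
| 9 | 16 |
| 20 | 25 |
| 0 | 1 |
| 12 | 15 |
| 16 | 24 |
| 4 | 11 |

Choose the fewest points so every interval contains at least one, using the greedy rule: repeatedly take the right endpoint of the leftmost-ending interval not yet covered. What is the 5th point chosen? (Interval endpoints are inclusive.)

Sorted: [0,1] [5,6] [6,7] [6,8] [7,9] [4,11] [8,12] [12,15] [9,16] [13,17] [16,18] [16,24] [20,25] [22,26]
{[0,1]} hit by 1; {[5,6],[6,7],[6,8]} hit by 6; {[7,9],[4,11],[8,12]} hit by 9; {[12,15],[9,16],[13,17]} hit by 15; {[16,18],[16,24]} hit by 18; {[20,25],[22,26]} hit by 25.
Points: 1, 6, 9, 15, 18, 25 (6 total).

18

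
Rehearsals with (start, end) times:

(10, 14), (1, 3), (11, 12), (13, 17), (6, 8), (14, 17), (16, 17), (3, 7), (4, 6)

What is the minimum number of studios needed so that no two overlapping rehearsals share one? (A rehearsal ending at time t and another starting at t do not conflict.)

3

Count concurrent intervals with a sweep; the peak is the room count.
Events (time:±→running): 1:+→1 3:-→0 3:+→1 4:+→2 6:-→1 6:+→2 7:-→1 8:-→0 10:+→1 11:+→2 12:-→1 13:+→2 14:-→1 14:+→2 16:+→3 … peak 3.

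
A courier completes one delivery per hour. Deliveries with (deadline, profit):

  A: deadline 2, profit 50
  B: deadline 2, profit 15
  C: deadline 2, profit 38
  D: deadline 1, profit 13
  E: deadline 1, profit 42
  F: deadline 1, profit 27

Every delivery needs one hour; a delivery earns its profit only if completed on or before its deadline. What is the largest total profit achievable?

Profit order: A=50 E=42 C=38 F=27 B=15 D=13
Assign: A→slot 2, E→slot 1, C skipped, F skipped, B skipped, D skipped.
Slots: [1:E] [2:A]
Profit = 42 + 50 = 92

92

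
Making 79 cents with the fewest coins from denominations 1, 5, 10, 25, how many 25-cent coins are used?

3

79 − 3×25→4 − 4×1→0
Count of 25: 3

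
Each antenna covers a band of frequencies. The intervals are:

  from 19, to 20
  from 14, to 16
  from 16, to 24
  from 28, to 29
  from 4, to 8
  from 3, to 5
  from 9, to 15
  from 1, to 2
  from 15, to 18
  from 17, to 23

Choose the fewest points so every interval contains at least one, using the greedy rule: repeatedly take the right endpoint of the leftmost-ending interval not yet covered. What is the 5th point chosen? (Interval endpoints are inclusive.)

29

By right end: [1,2]  [3,5]  [4,8]  [9,15]  [14,16]  [15,18]  [19,20]  [17,23]  [16,24]  [28,29]
[1,2] uncovered → point at 2; [3,5] uncovered → point at 5; [9,15] uncovered → point at 15; [19,20] uncovered → point at 20; [28,29] uncovered → point at 29.
Points: 2, 5, 15, 20, 29 (5 total).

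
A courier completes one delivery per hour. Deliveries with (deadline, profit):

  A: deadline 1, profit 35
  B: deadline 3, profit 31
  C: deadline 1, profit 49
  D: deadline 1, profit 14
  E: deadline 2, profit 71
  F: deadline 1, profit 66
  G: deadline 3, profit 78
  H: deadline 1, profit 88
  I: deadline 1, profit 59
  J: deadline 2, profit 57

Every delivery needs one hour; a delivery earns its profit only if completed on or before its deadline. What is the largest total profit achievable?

Take jobs in profit order; each goes to the latest open slot no later than its deadline.
Profit order: H=88 G=78 E=71 F=66 I=59 J=57 C=49 A=35 B=31 D=14
Assign: H→slot 1, G→slot 3, E→slot 2, F skipped, I skipped, J skipped, C skipped, A skipped, B skipped, D skipped.
Slots: [1:H] [2:E] [3:G]
Profit = 88 + 71 + 78 = 237

237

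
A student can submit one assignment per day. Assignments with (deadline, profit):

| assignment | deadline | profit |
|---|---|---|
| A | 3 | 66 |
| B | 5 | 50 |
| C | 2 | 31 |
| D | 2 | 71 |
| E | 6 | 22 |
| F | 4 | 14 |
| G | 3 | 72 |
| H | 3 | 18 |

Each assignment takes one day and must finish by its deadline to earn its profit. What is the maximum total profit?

295

By profit: G(d3,72), D(d2,71), A(d3,66), B(d5,50), C(d2,31), E(d6,22), H(d3,18), F(d4,14)
G→slot 3; D→slot 2; A→slot 1; B→slot 5; C skipped; E→slot 6; H skipped; F→slot 4.
Profit = 66 + 71 + 72 + 14 + 50 + 22 = 295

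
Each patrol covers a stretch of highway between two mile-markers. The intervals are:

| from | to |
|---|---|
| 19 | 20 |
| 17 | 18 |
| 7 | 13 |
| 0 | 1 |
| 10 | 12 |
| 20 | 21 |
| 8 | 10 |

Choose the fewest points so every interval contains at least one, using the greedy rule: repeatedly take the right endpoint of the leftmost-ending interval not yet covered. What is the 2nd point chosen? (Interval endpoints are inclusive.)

10

Process intervals by earliest right end; each time one isn't hit yet, stab at its right endpoint.
Sorted: [0,1] [8,10] [10,12] [7,13] [17,18] [19,20] [20,21]
{[0,1]} hit by 1; {[8,10],[10,12],[7,13]} hit by 10; {[17,18]} hit by 18; {[19,20],[20,21]} hit by 20.
Points: 1, 10, 18, 20 (4 total).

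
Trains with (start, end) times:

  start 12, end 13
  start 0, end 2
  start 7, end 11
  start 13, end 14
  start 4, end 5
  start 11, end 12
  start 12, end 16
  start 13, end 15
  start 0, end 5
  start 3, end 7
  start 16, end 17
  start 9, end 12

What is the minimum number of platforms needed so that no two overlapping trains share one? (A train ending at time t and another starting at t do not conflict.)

starts: [0, 0, 3, 4, 7, 9, 11, 12, 12, 13, 13, 16]
ends:   [2, 5, 5, 7, 11, 12, 12, 13, 14, 15, 16, 17]
s0→1 s0→2 e2→1 s3→2 s4→3  — peak 3.

3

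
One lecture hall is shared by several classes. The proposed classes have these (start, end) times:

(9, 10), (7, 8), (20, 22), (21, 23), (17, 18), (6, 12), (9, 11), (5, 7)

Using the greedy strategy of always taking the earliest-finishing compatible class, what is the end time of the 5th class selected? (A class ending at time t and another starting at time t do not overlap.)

22

Order by finish time; keep every interval that doesn't clash with the previous kept one.
By end time: (5,7), (7,8), (9,10), (9,11), (6,12), (17,18), (20,22), (21,23).
Pick (5,7); next start ≥ 7 → (7,8); next start ≥ 8 → (9,10); next start ≥ 10 → (17,18); next start ≥ 18 → (20,22).
Selected: (5,7) (7,8) (9,10) (17,18) (20,22)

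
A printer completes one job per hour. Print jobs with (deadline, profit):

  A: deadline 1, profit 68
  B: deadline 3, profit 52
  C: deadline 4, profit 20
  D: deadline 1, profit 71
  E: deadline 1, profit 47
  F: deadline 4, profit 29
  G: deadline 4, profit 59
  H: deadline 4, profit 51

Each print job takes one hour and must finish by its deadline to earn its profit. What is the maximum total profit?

Profit order: D=71 A=68 G=59 B=52 H=51 E=47 F=29 C=20
Assign: D→slot 1, A skipped, G→slot 4, B→slot 3, H→slot 2, E skipped, F skipped, C skipped.
Slots: [1:D] [2:H] [3:B] [4:G]
Profit = 71 + 51 + 52 + 59 = 233

233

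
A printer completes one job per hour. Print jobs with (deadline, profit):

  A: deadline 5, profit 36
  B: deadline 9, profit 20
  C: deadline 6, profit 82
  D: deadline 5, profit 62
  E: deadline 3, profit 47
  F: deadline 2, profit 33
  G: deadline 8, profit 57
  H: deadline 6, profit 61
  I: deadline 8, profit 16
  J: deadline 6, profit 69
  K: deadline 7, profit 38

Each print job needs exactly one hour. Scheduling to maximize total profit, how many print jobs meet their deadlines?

9

By profit: C(d6,82), J(d6,69), D(d5,62), H(d6,61), G(d8,57), E(d3,47), K(d7,38), A(d5,36), F(d2,33), B(d9,20), I(d8,16)
C→slot 6; J→slot 5; D→slot 4; H→slot 3; G→slot 8; E→slot 2; K→slot 7; A→slot 1; F skipped; B→slot 9; I skipped.
9 of 11 scheduled.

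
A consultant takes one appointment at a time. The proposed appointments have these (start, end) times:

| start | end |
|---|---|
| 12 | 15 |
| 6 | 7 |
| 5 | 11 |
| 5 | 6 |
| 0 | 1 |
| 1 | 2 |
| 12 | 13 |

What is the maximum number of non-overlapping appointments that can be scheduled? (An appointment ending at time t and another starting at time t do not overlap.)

Greedy by earliest finish: after sorting by end time, pick each interval compatible with the last pick.
Sorted by end: (0,1)  (1,2)  (5,6)  (6,7)  (5,11)  (12,13)  (12,15)
take (0,1); take (1,2); take (5,6); take (6,7); take (12,13).
Selected 5 appointments.

5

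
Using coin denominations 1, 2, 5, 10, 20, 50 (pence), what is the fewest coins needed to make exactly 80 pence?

80 = 1×50 + 1×20 + 1×10
Total coins = 1 + 1 + 1 = 3

3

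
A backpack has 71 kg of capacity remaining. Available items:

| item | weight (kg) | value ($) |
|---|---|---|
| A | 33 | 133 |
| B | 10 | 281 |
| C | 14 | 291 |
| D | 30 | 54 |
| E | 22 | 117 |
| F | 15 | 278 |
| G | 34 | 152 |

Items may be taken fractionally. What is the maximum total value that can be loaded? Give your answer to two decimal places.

Greedy by value/weight ratio, highest first.
Order: B (281/10=28.10) > C (291/14=20.79) > F (278/15=18.53) > E (117/22=5.32) > G (152/34=4.47) > A (133/33=4.03) > D (54/30=1.80)
Fill: take B (10 @ 281) → take C (14 @ 291) → take F (15 @ 278) → take E (22 @ 117) → take 10/34 of G → 44.71; 71/71 used.
Total value = 1011.71

1011.71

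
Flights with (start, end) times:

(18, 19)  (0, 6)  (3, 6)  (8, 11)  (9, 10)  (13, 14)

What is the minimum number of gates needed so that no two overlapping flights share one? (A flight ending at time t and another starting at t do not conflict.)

starts: [0, 3, 8, 9, 13, 18]
ends:   [6, 6, 10, 11, 14, 19]
s0→1 s3→2  — peak 2.

2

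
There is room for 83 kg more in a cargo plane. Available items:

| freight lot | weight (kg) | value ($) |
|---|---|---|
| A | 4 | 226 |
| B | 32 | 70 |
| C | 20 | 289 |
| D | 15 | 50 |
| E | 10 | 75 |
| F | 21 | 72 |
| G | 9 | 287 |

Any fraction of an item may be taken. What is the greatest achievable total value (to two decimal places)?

1007.75

Sort by value per unit weight and fill in that order.
Ratios (sorted): A 56.50, G 31.89, C 14.45, E 7.50, F 3.43, D 3.33, B 2.19
take A (4 @ 226); take G (9 @ 287); take C (20 @ 289); take E (10 @ 75); take F (21 @ 72); take D (15 @ 50); take 4/32 of B → 8.75. Capacity used 83/83.
Total value = 1007.75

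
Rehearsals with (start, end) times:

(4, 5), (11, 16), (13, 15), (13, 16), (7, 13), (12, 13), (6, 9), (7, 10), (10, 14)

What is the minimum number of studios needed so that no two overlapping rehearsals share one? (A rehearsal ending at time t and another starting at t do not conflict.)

4

Events (time:±→running): 4:+→1 5:-→0 6:+→1 7:+→2 7:+→3 9:-→2 10:-→1 10:+→2 11:+→3 12:+→4 … peak 4.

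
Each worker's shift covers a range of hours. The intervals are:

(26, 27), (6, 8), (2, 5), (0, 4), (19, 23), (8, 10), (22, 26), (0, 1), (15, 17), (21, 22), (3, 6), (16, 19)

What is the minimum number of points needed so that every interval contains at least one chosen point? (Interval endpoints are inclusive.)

6

Sorted: [0,1] [0,4] [2,5] [3,6] [6,8] [8,10] [15,17] [16,19] [21,22] [19,23] [22,26] [26,27]
{[0,1],[0,4]} hit by 1; {[2,5],[3,6]} hit by 5; {[6,8],[8,10]} hit by 8; {[15,17],[16,19]} hit by 17; {[21,22],[19,23],[22,26]} hit by 22; {[26,27]} hit by 27.
Points: 1, 5, 8, 17, 22, 27 (6 total).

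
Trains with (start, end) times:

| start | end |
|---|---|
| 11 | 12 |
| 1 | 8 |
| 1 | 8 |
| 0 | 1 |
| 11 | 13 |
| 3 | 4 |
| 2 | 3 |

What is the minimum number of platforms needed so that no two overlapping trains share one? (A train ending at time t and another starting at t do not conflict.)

3

starts: [0, 1, 1, 2, 3, 11, 11]
ends:   [1, 3, 4, 8, 8, 12, 13]
s0→1 e1→0 s1→1 s1→2 s2→3  — peak 3.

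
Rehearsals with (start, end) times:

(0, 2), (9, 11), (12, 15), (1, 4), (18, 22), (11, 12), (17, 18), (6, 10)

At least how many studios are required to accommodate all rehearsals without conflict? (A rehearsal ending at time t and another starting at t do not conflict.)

2

Count concurrent intervals with a sweep; the peak is the room count.
starts: [0, 1, 6, 9, 11, 12, 17, 18]
ends:   [2, 4, 10, 11, 12, 15, 18, 22]
s0→1 s1→2  — peak 2.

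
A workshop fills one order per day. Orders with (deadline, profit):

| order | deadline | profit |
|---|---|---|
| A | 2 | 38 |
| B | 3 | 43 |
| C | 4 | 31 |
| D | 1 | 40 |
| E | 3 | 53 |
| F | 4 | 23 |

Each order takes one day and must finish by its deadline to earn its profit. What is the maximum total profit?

167

Sort by profit descending; place each in the latest free slot ≤ its deadline.
Profit order: E=53 B=43 D=40 A=38 C=31 F=23
Assign: E→slot 3, B→slot 2, D→slot 1, A skipped, C→slot 4, F skipped.
Slots: [1:D] [2:B] [3:E] [4:C]
Profit = 40 + 43 + 53 + 31 = 167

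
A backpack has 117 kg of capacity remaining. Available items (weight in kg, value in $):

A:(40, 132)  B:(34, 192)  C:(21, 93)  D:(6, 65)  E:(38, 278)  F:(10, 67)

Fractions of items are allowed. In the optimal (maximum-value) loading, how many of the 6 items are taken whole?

5

Greedy by value/weight ratio, highest first.
Ratios (sorted): D 10.83, E 7.32, F 6.70, B 5.65, C 4.43, A 3.30
take D (6 @ 65); take E (38 @ 278); take F (10 @ 67); take B (34 @ 192); take C (21 @ 93); take 8/40 of A → 26.40. Capacity used 117/117.
5 item(s) taken whole; one partial (take 8/40 of A).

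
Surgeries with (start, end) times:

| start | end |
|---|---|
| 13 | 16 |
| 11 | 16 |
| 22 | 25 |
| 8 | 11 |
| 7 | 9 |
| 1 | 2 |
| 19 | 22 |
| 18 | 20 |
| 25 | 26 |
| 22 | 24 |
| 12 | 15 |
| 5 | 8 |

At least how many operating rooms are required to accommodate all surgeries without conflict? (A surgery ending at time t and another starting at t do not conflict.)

3

Events (time:±→running): 1:+→1 2:-→0 5:+→1 7:+→2 8:-→1 8:+→2 9:-→1 11:-→0 11:+→1 12:+→2 13:+→3 … peak 3.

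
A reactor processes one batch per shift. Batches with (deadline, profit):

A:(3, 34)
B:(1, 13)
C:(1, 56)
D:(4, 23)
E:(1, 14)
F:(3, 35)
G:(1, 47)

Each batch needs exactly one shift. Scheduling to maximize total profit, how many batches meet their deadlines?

By profit: C(d1,56), G(d1,47), F(d3,35), A(d3,34), D(d4,23), E(d1,14), B(d1,13)
C→slot 1; G skipped; F→slot 3; A→slot 2; D→slot 4; E skipped; B skipped.
4 of 7 scheduled.

4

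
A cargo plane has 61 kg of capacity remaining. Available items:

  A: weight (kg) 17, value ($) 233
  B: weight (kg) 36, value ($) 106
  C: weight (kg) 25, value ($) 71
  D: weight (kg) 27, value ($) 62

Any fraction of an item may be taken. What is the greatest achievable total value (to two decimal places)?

361.72

Sort by value per unit weight and fill in that order.
Ratios (sorted): A 13.71, B 2.94, C 2.84, D 2.30
take A (17 @ 233); take B (36 @ 106); take 8/25 of C → 22.72. Capacity used 61/61.
Total value = 361.72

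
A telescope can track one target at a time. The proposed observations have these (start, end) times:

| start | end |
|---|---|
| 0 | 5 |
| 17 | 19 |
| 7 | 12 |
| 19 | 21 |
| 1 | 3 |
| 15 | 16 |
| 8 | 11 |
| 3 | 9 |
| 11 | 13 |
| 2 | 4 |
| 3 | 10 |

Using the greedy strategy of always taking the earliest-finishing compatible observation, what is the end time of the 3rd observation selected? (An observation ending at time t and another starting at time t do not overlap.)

Sort by end time and greedily take each interval whose start is ≥ the last chosen end.
By end time: (1,3), (2,4), (0,5), (3,9), (3,10), (8,11), (7,12), (11,13), (15,16), (17,19), (19,21).
Pick (1,3); next start ≥ 3 → (3,9); next start ≥ 9 → (11,13); next start ≥ 13 → (15,16); next start ≥ 16 → (17,19); next start ≥ 19 → (19,21).
Selected: (1,3) (3,9) (11,13) (15,16) (17,19) (19,21)

13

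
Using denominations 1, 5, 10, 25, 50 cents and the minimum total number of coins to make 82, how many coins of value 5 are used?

1

82 − 1×50→32 − 1×25→7 − 1×5→2 − 2×1→0
Count of 5: 1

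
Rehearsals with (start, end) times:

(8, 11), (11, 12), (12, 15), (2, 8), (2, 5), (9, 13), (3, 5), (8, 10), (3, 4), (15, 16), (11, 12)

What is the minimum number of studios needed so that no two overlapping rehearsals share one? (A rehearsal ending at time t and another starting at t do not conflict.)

Count concurrent intervals with a sweep; the peak is the room count.
Events (time:±→running): 2:+→1 2:+→2 3:+→3 3:+→4 … peak 4.

4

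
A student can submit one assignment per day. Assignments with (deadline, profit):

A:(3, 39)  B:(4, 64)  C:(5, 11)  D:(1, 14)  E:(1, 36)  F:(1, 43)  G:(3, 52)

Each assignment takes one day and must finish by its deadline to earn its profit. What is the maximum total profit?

209

Sort by profit descending; place each in the latest free slot ≤ its deadline.
Profit order: B=64 G=52 F=43 A=39 E=36 D=14 C=11
Assign: B→slot 4, G→slot 3, F→slot 1, A→slot 2, E skipped, D skipped, C→slot 5.
Slots: [1:F] [2:A] [3:G] [4:B] [5:C]
Profit = 43 + 39 + 52 + 64 + 11 = 209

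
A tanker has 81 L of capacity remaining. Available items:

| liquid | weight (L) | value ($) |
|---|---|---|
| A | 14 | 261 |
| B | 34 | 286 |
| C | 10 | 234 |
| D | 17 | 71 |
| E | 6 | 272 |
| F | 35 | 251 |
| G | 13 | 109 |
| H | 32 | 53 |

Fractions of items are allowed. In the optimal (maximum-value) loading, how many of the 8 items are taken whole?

5

Ratios (sorted): E 45.33, C 23.40, A 18.64, B 8.41, G 8.38, F 7.17, D 4.18, H 1.66
take E (6 @ 272); take C (10 @ 234); take A (14 @ 261); take B (34 @ 286); take G (13 @ 109); take 4/35 of F → 28.69. Capacity used 81/81.
5 item(s) taken whole; one partial (take 4/35 of F).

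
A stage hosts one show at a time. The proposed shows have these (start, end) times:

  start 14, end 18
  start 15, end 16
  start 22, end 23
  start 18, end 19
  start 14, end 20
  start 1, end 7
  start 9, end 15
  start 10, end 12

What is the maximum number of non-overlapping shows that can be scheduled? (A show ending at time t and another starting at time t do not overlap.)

Sort by end time and greedily take each interval whose start is ≥ the last chosen end.
Sorted by end: (1,7)  (10,12)  (9,15)  (15,16)  (14,18)  (18,19)  (14,20)  (22,23)
take (1,7); take (10,12); take (15,16); take (18,19); skip (14,20); take (22,23).
Selected 5 shows.

5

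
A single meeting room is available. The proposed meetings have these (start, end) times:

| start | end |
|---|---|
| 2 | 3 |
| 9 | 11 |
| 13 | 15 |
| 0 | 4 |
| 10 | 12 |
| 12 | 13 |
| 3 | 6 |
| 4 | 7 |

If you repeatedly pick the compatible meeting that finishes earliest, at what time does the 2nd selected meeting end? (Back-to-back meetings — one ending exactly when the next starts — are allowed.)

Greedy by earliest finish: after sorting by end time, pick each interval compatible with the last pick.
By end time: (2,3), (0,4), (3,6), (4,7), (9,11), (10,12), (12,13), (13,15).
Pick (2,3); next start ≥ 3 → (3,6); next start ≥ 6 → (9,11); next start ≥ 11 → (12,13); next start ≥ 13 → (13,15).
Selected: (2,3) (3,6) (9,11) (12,13) (13,15)

6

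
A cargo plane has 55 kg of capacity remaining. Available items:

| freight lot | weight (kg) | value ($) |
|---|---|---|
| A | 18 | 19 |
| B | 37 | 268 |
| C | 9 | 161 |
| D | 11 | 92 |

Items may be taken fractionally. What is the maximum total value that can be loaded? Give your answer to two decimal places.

Ratios (sorted): C 17.89, D 8.36, B 7.24, A 1.06
take C (9 @ 161); take D (11 @ 92); take 35/37 of B → 253.51. Capacity used 55/55.
Total value = 506.51

506.51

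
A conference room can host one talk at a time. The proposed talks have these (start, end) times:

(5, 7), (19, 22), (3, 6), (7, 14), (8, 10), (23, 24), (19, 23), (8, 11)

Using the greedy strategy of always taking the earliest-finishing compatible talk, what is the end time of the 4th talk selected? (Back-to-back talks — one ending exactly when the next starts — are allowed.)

Sort by end time and greedily take each interval whose start is ≥ the last chosen end.
Sorted by end: (3,6)  (5,7)  (8,10)  (8,11)  (7,14)  (19,22)  (19,23)  (23,24)
take (3,6); take (8,10); skip (8,11); take (19,22); skip (19,23); take (23,24).
Selected: (3,6) (8,10) (19,22) (23,24)

24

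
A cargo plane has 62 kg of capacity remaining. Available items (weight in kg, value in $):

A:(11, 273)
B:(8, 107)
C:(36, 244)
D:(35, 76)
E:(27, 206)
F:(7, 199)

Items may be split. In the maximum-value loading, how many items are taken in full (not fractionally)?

Greedy by value/weight ratio, highest first.
Ratios (sorted): F 28.43, A 24.82, B 13.38, E 7.63, C 6.78, D 2.17
take F (7 @ 199); take A (11 @ 273); take B (8 @ 107); take E (27 @ 206); take 9/36 of C → 61.00. Capacity used 62/62.
4 item(s) taken whole; one partial (take 9/36 of C).

4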